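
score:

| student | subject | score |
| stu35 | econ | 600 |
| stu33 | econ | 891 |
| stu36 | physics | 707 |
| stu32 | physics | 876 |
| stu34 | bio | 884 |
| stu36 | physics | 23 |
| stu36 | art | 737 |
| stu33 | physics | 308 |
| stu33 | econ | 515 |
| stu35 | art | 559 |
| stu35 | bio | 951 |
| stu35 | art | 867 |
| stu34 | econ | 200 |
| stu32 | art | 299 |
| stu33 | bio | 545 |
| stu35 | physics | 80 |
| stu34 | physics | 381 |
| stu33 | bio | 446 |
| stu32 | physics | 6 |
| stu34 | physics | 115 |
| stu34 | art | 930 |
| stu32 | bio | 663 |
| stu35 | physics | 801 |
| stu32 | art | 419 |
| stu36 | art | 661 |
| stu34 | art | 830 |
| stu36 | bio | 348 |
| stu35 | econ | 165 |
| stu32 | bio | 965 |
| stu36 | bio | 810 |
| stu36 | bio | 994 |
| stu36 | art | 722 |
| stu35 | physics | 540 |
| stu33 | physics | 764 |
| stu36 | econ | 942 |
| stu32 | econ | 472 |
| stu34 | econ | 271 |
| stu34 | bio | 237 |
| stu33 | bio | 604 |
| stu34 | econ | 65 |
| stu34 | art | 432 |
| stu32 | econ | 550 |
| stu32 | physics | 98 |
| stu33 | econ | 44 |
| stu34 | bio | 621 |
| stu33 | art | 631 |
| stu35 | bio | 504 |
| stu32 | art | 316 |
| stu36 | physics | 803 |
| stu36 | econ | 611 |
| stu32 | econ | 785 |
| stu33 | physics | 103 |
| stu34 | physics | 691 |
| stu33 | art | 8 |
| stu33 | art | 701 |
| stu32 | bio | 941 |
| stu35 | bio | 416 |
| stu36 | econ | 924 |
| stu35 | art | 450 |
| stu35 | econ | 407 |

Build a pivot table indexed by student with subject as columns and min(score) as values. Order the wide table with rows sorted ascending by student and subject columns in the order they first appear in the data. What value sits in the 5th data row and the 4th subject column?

661

With rows sorted ascending by student, row 5 is student=stu36. subject columns in first-appearance order: econ, physics, bio, art; column 4 is art.
Long rows with student=stu36, subject=art: min(737, 661, 722) = 661.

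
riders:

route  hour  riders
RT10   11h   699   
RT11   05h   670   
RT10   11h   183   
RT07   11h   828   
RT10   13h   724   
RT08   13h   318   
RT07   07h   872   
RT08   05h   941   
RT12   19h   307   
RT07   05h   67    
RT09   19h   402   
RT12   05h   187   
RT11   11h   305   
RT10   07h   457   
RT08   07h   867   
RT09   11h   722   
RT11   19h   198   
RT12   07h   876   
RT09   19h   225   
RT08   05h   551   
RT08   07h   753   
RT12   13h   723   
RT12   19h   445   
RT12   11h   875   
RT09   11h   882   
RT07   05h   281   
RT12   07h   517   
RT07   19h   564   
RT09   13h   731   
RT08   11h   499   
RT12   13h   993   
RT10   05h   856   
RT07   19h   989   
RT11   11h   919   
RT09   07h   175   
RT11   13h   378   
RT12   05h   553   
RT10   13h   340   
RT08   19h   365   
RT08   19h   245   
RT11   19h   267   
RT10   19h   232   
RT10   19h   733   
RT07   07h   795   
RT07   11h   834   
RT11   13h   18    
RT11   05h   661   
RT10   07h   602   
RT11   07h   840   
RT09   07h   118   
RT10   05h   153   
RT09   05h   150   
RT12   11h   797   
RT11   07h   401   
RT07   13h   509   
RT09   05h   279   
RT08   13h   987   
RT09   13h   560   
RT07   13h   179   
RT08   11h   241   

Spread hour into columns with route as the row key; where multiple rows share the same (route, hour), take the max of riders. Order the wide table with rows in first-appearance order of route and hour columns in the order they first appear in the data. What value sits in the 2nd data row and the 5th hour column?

267

With rows in first-appearance order of route, row 2 is route=RT11. hour columns in first-appearance order: 11h, 05h, 13h, 07h, 19h; column 5 is 19h.
Long rows with route=RT11, hour=19h: max(198, 267) = 267.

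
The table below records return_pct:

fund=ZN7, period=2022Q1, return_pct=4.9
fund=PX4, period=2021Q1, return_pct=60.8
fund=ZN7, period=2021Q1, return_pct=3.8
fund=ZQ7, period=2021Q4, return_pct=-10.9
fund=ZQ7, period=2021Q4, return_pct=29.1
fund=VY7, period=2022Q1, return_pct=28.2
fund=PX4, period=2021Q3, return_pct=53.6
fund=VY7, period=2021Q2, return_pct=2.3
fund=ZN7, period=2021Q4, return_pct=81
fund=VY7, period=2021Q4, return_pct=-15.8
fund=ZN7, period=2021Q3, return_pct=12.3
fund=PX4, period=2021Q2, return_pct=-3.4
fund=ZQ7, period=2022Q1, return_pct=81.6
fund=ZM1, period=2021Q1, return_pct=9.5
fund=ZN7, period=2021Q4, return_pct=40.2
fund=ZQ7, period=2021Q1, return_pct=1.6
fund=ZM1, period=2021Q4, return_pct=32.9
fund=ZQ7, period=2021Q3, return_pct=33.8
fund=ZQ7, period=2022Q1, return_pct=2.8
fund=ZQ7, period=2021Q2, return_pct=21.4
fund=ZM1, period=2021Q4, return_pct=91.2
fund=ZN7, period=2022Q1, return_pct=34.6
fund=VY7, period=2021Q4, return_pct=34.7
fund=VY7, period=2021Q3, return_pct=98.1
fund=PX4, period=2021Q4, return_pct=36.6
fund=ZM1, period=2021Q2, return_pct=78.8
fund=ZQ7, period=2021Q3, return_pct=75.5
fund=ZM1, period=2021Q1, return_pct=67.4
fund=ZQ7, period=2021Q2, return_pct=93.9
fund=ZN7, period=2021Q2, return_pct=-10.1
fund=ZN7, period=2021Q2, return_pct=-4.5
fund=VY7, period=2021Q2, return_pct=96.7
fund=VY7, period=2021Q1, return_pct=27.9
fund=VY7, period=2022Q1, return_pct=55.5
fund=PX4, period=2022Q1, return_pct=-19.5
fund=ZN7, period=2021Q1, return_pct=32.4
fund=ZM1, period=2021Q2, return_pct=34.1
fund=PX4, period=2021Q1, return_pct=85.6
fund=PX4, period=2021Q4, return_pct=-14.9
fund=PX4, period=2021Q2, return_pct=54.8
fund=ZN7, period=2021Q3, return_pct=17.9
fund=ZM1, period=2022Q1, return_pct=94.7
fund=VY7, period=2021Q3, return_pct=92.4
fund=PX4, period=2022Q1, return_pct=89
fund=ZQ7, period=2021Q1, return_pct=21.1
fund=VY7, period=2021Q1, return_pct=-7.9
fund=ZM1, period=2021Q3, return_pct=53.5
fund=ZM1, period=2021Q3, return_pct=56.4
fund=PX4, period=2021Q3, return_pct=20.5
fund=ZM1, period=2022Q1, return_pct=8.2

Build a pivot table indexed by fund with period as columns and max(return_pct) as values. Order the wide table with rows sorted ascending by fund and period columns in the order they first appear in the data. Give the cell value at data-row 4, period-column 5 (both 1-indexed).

With rows sorted ascending by fund, row 4 is fund=ZN7. period columns in first-appearance order: 2022Q1, 2021Q1, 2021Q4, 2021Q3, 2021Q2; column 5 is 2021Q2.
Long rows with fund=ZN7, period=2021Q2: max(-10.1, -4.5) = -4.5.

-4.5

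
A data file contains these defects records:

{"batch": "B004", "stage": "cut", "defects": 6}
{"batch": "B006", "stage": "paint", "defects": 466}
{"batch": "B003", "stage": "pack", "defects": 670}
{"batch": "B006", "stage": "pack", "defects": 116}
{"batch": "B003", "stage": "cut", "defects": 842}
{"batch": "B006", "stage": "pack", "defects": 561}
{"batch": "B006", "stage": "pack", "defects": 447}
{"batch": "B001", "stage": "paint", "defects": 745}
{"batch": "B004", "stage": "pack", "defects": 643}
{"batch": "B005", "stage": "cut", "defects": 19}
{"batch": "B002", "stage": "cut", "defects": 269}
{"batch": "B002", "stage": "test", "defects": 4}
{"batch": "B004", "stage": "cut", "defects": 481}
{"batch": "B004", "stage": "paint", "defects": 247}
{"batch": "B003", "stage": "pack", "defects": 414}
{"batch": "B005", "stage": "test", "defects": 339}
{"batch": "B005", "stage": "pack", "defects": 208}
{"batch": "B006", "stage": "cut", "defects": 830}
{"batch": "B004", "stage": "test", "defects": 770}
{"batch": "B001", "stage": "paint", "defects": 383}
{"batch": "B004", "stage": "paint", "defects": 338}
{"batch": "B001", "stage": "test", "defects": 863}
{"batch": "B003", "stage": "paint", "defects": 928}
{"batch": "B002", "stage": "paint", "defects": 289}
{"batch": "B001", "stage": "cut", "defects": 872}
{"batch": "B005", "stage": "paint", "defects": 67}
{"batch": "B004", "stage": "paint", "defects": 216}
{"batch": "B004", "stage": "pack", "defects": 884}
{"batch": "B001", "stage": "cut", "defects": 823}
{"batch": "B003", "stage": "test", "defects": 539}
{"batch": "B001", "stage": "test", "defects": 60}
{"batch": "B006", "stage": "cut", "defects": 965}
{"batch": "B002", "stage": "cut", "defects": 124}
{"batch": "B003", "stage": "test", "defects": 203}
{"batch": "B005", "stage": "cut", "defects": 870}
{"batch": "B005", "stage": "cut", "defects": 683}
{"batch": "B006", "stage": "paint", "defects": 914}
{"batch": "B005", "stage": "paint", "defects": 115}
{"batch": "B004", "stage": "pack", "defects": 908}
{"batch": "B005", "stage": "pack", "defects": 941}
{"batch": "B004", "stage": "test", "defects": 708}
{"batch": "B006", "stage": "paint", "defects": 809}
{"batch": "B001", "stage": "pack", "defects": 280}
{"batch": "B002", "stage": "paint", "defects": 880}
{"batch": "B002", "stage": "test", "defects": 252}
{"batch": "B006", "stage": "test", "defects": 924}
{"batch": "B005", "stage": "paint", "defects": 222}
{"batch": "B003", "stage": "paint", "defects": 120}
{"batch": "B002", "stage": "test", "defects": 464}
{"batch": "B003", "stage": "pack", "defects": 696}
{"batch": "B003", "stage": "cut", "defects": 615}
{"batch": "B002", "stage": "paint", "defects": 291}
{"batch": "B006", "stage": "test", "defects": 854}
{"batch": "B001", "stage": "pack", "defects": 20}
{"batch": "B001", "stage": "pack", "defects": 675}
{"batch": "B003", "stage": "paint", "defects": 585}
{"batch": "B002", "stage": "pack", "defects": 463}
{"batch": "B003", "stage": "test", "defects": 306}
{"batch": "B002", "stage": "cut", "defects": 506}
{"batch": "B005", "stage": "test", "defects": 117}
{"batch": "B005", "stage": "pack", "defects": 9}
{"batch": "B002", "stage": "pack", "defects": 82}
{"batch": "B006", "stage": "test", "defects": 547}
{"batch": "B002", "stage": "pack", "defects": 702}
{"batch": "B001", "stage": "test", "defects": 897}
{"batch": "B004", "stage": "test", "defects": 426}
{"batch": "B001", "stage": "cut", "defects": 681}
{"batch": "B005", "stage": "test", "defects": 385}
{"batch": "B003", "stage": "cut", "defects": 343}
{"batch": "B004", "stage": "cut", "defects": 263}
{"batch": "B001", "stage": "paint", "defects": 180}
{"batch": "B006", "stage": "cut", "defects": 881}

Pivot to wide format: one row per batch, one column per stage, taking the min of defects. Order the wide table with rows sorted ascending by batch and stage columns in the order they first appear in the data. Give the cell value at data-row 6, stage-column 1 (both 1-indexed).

With rows sorted ascending by batch, row 6 is batch=B006. stage columns in first-appearance order: cut, paint, pack, test; column 1 is cut.
Long rows with batch=B006, stage=cut: min(830, 965, 881) = 830.

830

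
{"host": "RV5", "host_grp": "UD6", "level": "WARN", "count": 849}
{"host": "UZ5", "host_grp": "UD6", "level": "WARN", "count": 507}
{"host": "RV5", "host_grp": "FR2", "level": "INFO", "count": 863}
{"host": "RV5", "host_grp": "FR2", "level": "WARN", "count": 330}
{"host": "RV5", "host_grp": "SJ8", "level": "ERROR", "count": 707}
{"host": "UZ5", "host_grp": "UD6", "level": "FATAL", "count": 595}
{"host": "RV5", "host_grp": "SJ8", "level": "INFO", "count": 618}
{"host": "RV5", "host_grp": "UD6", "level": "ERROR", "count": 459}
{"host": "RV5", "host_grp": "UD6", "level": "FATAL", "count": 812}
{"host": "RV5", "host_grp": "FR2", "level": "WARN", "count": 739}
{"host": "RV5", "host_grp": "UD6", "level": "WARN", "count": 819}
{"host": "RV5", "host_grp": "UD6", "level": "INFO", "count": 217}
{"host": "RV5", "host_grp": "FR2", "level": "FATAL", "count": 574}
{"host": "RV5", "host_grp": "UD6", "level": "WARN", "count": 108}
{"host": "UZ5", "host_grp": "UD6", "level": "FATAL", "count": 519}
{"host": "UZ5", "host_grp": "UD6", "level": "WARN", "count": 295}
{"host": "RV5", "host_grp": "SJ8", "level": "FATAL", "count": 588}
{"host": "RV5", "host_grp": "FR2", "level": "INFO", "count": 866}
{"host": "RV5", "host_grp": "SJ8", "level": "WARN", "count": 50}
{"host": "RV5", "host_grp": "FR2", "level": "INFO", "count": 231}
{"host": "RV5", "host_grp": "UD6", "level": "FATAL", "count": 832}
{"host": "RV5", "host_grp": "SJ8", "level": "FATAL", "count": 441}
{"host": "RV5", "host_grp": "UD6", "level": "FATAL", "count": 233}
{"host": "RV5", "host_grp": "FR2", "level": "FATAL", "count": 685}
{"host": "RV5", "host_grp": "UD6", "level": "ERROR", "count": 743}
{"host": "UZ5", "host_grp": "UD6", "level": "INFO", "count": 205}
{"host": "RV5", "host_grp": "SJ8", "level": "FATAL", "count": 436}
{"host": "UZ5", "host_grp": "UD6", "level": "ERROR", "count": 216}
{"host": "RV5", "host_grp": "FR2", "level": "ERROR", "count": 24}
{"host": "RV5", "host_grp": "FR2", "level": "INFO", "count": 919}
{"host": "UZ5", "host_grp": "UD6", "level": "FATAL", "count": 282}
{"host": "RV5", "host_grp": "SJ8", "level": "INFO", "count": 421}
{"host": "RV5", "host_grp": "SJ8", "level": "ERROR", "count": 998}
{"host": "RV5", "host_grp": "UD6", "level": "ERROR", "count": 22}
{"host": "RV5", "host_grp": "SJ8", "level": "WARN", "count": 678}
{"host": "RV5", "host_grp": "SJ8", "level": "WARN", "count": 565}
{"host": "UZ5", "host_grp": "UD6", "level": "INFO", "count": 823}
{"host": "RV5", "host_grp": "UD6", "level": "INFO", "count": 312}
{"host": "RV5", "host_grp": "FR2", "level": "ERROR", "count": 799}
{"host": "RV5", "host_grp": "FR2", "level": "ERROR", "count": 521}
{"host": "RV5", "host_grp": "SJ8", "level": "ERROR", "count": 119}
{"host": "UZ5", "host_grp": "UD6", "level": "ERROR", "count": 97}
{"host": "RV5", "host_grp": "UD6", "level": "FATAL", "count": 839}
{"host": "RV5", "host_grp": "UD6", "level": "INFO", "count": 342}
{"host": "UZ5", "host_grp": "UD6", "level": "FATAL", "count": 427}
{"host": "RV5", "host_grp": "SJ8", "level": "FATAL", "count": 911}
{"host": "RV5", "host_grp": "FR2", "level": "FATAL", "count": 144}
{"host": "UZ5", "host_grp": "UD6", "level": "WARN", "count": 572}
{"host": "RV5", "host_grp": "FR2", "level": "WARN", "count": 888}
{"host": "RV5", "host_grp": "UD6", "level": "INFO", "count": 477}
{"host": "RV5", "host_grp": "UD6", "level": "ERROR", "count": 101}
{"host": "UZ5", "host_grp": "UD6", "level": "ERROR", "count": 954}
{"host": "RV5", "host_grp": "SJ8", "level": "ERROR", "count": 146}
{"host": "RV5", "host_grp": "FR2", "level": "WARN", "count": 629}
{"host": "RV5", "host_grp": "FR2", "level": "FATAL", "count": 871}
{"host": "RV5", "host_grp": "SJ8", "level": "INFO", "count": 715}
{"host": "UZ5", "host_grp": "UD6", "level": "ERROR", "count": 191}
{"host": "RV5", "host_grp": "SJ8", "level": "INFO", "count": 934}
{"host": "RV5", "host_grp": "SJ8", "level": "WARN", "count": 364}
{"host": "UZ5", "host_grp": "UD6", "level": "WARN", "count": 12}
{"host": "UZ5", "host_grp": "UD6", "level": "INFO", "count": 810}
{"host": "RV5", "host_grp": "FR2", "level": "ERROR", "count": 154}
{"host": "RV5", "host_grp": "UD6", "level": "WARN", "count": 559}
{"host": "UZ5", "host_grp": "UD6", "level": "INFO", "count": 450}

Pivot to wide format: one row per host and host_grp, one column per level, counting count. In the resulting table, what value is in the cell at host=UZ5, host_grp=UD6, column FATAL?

Rows with host=UZ5, host_grp=UD6 and level=FATAL: count values are 595, 519, 282, 427.
4 rows match — count = 4.

4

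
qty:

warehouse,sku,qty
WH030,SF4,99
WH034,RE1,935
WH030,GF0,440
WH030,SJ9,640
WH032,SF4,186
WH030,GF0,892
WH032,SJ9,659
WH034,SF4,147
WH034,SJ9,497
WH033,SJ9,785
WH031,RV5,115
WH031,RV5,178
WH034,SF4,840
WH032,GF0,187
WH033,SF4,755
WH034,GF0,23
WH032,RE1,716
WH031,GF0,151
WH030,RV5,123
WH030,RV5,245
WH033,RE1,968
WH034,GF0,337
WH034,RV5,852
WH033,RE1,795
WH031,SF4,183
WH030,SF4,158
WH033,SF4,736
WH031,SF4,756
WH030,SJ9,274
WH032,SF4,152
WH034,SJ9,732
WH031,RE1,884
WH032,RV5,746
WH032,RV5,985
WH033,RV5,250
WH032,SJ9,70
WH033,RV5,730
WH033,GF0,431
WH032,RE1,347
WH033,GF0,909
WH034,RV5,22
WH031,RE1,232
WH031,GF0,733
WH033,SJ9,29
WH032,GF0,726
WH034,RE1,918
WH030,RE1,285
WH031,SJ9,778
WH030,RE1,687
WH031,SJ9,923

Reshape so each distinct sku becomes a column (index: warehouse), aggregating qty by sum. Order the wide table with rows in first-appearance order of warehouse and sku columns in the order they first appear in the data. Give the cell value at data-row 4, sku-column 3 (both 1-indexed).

With rows in first-appearance order of warehouse, row 4 is warehouse=WH033. sku columns in first-appearance order: SF4, RE1, GF0, SJ9, RV5; column 3 is GF0.
Long rows with warehouse=WH033, sku=GF0: 431 + 909 = 1340.

1340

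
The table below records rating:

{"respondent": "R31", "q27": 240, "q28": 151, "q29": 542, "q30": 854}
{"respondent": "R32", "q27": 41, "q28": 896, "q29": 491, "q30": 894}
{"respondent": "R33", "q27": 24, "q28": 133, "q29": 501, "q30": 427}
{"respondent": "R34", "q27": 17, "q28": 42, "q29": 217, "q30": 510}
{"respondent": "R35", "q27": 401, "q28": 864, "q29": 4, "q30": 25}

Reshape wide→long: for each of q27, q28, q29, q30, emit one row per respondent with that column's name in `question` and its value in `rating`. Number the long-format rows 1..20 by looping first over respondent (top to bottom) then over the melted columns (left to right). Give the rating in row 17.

20 rows total (5 × 4). Row 17: index ⌊(17-1)/4⌋ = 4 into respondent → R35; (17-1) mod 4 = 0 into the melted columns → q27.
So row 17 is (R35, q27, 401); rating = 401.

401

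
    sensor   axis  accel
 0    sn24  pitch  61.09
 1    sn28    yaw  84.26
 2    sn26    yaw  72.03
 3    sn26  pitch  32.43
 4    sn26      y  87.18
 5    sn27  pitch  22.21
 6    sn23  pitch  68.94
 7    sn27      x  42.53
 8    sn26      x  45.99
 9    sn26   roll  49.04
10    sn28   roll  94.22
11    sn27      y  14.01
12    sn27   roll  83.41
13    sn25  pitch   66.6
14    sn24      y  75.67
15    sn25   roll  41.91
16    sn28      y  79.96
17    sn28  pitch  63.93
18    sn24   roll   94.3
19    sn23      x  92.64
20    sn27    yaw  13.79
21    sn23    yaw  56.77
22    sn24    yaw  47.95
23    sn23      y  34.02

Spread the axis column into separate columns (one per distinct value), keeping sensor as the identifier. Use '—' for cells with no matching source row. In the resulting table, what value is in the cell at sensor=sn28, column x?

—

No long-format row has sensor=sn28 and axis=x, so the cell is —.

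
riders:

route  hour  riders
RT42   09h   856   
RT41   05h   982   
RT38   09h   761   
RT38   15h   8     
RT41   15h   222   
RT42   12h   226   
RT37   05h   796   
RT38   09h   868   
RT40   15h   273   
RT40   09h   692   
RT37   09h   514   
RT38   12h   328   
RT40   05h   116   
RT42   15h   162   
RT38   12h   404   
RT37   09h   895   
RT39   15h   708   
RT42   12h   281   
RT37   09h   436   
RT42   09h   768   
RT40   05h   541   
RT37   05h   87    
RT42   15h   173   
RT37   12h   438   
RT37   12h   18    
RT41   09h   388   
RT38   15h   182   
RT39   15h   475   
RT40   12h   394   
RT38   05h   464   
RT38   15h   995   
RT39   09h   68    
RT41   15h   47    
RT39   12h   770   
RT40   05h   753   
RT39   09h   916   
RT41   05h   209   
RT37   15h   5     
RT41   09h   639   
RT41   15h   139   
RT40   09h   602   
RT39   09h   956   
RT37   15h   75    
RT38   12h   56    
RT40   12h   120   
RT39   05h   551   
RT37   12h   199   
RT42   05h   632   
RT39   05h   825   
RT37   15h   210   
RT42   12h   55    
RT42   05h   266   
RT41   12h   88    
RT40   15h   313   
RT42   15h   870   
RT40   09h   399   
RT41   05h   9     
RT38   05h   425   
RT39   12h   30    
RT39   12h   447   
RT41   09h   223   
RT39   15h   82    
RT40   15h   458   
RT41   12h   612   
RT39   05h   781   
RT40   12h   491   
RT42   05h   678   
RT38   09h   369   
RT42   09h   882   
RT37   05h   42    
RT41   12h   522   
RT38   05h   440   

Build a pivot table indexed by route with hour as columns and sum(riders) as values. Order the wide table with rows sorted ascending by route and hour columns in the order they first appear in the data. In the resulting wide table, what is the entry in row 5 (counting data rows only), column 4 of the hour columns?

1222

With rows sorted ascending by route, row 5 is route=RT41. hour columns in first-appearance order: 09h, 05h, 15h, 12h; column 4 is 12h.
Long rows with route=RT41, hour=12h: 88 + 612 + 522 = 1222.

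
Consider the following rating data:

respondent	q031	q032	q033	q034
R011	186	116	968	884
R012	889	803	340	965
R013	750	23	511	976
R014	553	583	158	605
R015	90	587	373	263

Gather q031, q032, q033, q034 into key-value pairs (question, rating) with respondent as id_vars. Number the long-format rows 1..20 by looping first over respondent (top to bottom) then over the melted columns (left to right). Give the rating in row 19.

373

20 rows total (5 × 4). Row 19: index ⌊(19-1)/4⌋ = 4 into respondent → R015; (19-1) mod 4 = 2 into the melted columns → q033.
So row 19 is (R015, q033, 373); rating = 373.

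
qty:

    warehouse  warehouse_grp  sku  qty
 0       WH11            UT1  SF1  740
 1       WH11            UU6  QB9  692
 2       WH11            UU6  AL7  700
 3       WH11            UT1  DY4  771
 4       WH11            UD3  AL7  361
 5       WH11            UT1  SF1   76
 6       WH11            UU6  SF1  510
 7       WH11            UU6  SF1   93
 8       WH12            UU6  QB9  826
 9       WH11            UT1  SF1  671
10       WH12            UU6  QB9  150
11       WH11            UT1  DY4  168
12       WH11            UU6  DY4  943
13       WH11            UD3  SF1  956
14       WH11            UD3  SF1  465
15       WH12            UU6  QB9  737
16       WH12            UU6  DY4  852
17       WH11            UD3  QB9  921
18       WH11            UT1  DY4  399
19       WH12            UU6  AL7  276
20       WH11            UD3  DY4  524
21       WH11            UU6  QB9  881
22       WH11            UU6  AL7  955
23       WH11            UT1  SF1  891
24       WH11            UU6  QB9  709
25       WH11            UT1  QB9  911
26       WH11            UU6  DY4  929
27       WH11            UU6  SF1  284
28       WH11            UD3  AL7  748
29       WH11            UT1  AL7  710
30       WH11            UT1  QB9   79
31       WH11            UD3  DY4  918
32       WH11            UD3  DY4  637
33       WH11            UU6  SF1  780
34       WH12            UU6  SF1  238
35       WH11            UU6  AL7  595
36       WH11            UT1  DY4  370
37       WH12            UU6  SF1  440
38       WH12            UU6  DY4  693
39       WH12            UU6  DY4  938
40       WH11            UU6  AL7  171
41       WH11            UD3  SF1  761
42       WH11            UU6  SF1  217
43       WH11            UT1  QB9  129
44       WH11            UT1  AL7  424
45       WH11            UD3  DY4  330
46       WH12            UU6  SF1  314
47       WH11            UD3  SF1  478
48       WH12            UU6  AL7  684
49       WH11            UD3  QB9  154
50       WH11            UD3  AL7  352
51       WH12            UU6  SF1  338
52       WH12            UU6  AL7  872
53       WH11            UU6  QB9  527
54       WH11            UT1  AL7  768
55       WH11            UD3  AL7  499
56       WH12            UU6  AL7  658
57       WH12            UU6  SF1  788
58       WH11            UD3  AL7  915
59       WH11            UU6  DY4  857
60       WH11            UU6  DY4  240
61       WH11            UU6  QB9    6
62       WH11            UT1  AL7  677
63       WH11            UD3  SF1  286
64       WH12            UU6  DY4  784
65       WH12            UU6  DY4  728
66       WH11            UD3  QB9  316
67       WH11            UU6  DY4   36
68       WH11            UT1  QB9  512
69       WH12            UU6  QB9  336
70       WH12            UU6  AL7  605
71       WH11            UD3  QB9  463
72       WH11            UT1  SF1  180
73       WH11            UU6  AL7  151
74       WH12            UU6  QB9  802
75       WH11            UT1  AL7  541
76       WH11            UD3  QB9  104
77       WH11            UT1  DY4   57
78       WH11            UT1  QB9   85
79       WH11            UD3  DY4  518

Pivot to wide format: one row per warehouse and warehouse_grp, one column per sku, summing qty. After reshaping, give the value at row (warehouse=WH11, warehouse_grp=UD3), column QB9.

Rows with warehouse=WH11, warehouse_grp=UD3 and sku=QB9: qty values are 921, 154, 316, 463, 104.
921 + 154 + 316 + 463 + 104 = 1958.

1958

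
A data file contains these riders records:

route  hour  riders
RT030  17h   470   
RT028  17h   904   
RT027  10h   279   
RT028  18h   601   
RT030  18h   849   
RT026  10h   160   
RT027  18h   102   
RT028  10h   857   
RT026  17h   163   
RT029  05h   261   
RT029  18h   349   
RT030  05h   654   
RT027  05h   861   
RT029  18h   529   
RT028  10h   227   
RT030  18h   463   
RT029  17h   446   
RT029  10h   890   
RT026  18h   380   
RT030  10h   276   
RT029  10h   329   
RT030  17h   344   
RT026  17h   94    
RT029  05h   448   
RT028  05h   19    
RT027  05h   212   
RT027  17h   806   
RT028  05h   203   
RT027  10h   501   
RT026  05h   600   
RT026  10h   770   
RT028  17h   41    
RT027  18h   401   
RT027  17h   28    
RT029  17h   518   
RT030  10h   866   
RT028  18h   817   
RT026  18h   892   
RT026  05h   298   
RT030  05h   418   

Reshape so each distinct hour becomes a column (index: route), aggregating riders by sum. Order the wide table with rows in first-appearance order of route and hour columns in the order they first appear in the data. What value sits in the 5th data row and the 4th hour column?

709

With rows in first-appearance order of route, row 5 is route=RT029. hour columns in first-appearance order: 17h, 10h, 18h, 05h; column 4 is 05h.
Long rows with route=RT029, hour=05h: 261 + 448 = 709.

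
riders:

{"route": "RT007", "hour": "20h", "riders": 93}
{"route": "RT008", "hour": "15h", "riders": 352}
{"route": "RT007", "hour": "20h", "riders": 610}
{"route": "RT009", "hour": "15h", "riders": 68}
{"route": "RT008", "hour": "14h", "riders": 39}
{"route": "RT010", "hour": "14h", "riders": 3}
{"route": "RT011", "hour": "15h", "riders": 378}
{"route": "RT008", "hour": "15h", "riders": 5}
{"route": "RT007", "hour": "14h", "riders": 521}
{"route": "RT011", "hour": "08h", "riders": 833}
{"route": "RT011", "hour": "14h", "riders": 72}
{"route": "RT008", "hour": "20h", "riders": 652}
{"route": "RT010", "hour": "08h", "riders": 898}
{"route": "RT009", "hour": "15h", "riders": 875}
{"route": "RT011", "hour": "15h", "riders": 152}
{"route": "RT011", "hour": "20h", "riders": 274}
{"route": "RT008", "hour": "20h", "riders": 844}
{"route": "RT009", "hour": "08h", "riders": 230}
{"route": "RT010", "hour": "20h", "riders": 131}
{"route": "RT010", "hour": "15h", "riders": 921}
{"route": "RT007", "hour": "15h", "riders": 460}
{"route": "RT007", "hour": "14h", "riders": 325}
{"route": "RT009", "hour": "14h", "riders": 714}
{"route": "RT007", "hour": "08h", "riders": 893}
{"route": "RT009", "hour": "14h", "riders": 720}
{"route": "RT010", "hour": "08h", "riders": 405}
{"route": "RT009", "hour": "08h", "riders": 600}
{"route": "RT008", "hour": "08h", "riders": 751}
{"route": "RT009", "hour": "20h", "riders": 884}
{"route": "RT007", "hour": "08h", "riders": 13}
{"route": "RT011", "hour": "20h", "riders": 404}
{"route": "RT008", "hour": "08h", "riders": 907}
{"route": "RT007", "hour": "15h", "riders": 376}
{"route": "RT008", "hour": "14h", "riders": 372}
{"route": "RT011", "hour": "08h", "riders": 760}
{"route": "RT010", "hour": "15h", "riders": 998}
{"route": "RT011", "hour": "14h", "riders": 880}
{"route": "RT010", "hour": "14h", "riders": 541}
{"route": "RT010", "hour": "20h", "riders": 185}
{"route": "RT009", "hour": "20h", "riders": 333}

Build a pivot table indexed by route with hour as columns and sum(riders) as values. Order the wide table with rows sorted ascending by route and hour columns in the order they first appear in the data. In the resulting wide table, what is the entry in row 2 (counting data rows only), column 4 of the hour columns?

With rows sorted ascending by route, row 2 is route=RT008. hour columns in first-appearance order: 20h, 15h, 14h, 08h; column 4 is 08h.
Long rows with route=RT008, hour=08h: 751 + 907 = 1658.

1658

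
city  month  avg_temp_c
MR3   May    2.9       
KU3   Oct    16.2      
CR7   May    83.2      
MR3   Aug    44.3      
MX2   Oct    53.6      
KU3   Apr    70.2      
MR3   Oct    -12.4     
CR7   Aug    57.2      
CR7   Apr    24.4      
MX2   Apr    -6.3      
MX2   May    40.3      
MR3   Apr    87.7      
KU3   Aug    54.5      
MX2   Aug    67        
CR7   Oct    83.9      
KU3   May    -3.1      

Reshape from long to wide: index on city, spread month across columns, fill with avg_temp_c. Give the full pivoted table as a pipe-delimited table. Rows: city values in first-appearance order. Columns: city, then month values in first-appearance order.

| city | May | Oct | Aug | Apr |
| MR3 | 2.9 | -12.4 | 44.3 | 87.7 |
| KU3 | -3.1 | 16.2 | 54.5 | 70.2 |
| CR7 | 83.2 | 83.9 | 57.2 | 24.4 |
| MX2 | 40.3 | 53.6 | 67 | -6.3 |

Columns: city plus the 4 distinct month values (May, Oct, Aug, Apr).
For example, row MR3 column May takes avg_temp_c=2.9 from the long row (MR3, May).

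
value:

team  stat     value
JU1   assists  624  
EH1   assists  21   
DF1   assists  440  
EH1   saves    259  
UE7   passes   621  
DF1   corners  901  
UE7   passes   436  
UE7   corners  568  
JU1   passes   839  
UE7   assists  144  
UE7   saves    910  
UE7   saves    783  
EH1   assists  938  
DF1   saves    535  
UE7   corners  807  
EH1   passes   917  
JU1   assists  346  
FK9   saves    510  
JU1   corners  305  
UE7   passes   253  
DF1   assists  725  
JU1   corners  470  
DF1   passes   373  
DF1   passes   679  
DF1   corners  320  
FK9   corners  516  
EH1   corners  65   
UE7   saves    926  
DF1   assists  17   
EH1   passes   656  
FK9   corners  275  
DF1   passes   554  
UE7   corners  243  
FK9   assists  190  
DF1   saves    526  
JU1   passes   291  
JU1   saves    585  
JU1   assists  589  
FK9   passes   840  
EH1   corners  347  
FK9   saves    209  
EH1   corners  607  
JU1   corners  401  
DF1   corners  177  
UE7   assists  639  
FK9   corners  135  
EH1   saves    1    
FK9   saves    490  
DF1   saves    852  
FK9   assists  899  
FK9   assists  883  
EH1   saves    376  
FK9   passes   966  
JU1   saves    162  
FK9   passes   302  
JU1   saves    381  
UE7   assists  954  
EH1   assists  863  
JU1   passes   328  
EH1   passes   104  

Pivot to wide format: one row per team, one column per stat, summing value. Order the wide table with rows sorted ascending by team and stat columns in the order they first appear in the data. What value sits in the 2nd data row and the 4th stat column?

With rows sorted ascending by team, row 2 is team=EH1. stat columns in first-appearance order: assists, saves, passes, corners; column 4 is corners.
Long rows with team=EH1, stat=corners: 65 + 347 + 607 = 1019.

1019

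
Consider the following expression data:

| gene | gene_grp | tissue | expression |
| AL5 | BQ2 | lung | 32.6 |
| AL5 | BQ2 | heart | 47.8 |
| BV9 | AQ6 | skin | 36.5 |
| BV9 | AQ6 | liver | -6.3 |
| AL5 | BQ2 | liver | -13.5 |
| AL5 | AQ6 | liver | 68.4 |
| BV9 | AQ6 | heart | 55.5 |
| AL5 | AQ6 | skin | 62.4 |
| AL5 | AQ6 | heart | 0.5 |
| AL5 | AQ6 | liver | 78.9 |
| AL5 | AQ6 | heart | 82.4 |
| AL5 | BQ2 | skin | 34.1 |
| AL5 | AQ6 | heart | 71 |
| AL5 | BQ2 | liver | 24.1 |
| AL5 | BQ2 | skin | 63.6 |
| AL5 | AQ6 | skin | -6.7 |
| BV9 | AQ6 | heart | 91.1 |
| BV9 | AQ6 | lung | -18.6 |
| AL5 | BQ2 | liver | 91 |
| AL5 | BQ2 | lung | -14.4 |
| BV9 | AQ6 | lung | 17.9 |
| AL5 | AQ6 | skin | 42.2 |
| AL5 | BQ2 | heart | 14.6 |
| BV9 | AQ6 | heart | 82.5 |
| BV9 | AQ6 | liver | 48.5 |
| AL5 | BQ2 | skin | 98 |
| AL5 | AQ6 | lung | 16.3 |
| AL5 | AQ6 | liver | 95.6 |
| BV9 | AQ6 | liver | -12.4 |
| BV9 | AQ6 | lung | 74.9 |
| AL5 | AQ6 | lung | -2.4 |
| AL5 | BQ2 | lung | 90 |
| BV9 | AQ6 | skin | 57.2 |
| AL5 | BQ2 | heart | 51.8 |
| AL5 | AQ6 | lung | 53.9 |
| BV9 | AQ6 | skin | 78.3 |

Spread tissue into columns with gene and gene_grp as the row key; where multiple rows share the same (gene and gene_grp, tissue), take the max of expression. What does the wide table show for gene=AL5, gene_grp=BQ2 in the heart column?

Rows with gene=AL5, gene_grp=BQ2 and tissue=heart: expression values are 47.8, 14.6, 51.8.
max(47.8, 14.6, 51.8) = 51.8.

51.8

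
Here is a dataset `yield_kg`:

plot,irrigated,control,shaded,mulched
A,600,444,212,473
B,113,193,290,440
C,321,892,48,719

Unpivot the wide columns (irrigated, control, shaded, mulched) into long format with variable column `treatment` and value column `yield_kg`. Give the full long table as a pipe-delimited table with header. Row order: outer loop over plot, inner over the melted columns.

| plot | treatment | yield_kg |
| A | irrigated | 600 |
| A | control | 444 |
| A | shaded | 212 |
| A | mulched | 473 |
| B | irrigated | 113 |
| B | control | 193 |
| B | shaded | 290 |
| B | mulched | 440 |
| C | irrigated | 321 |
| C | control | 892 |
| C | shaded | 48 |
| C | mulched | 719 |

Each (plot, column) pair becomes one row: 3 × 4 = 12 rows.
For example, (A, irrigated) → yield_kg=600.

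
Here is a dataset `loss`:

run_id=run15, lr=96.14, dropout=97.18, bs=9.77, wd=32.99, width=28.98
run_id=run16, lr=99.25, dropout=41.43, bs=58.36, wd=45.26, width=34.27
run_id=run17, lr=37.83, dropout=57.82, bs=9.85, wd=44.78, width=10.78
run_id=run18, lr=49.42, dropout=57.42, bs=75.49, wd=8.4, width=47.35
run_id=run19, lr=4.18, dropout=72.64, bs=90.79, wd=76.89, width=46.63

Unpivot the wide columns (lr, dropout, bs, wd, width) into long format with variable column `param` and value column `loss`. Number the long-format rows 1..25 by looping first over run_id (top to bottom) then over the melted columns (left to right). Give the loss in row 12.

25 rows total (5 × 5). Row 12: index ⌊(12-1)/5⌋ = 2 into run_id → run17; (12-1) mod 5 = 1 into the melted columns → dropout.
So row 12 is (run17, dropout, 57.82); loss = 57.82.

57.82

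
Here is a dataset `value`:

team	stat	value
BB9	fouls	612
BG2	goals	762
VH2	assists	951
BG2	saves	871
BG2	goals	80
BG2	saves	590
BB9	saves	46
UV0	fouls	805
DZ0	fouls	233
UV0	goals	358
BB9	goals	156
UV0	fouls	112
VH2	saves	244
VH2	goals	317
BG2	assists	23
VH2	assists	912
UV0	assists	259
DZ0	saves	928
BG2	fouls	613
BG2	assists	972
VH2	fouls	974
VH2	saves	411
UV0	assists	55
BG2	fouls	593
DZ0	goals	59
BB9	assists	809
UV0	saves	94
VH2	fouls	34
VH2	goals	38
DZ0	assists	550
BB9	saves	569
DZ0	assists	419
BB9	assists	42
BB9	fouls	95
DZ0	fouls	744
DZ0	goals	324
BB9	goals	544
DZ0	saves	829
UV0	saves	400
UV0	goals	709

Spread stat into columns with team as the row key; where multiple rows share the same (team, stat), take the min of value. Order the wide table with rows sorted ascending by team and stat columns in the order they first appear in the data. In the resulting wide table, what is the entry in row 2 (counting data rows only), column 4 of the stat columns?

590

With rows sorted ascending by team, row 2 is team=BG2. stat columns in first-appearance order: fouls, goals, assists, saves; column 4 is saves.
Long rows with team=BG2, stat=saves: min(871, 590) = 590.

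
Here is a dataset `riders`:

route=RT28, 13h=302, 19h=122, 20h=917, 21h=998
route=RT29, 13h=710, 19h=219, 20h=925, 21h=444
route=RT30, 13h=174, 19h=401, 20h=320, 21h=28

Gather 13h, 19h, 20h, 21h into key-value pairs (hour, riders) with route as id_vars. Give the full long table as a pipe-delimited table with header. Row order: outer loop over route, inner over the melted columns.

| route | hour | riders |
| RT28 | 13h | 302 |
| RT28 | 19h | 122 |
| RT28 | 20h | 917 |
| RT28 | 21h | 998 |
| RT29 | 13h | 710 |
| RT29 | 19h | 219 |
| RT29 | 20h | 925 |
| RT29 | 21h | 444 |
| RT30 | 13h | 174 |
| RT30 | 19h | 401 |
| RT30 | 20h | 320 |
| RT30 | 21h | 28 |

Each (route, column) pair becomes one row: 3 × 4 = 12 rows.
For example, (RT28, 13h) → riders=302.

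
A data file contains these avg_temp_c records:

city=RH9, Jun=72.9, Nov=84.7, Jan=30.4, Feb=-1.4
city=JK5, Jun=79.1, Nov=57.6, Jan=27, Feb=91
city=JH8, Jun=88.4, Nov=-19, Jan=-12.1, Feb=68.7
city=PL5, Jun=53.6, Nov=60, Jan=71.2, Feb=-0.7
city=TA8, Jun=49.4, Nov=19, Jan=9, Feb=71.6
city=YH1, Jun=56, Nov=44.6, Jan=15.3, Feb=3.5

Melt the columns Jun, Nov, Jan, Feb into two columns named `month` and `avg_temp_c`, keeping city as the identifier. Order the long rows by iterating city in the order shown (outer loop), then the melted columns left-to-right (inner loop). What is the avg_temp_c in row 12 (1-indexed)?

68.7

24 rows total (6 × 4). Row 12: index ⌊(12-1)/4⌋ = 2 into city → JH8; (12-1) mod 4 = 3 into the melted columns → Feb.
So row 12 is (JH8, Feb, 68.7); avg_temp_c = 68.7.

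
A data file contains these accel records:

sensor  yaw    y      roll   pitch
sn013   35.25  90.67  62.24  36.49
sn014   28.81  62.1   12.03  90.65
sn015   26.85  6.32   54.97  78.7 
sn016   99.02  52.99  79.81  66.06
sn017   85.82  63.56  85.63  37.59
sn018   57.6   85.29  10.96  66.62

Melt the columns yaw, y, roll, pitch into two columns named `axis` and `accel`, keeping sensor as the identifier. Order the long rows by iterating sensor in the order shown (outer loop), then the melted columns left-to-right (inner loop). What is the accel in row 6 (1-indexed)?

62.1

24 rows total (6 × 4). Row 6: index ⌊(6-1)/4⌋ = 1 into sensor → sn014; (6-1) mod 4 = 1 into the melted columns → y.
So row 6 is (sn014, y, 62.1); accel = 62.1.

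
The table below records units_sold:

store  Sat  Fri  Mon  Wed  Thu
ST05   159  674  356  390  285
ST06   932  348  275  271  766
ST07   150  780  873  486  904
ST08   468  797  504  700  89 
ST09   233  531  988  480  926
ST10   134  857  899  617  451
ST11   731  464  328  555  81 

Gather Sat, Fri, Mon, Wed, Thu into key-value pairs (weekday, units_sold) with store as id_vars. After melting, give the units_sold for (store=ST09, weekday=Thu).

926

Unpivoting turns each (store, wide-column) pair into one long row.
The wide cell at row ST09, column Thu holds 926, so the long row (ST09, Thu) has units_sold=926.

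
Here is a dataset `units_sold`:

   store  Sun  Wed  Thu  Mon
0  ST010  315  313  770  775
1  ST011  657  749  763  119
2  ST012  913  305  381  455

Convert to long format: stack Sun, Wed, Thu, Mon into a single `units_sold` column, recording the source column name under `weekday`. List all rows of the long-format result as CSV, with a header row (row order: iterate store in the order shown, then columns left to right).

Each (store, column) pair becomes one row: 3 × 4 = 12 rows.
For example, (ST010, Sun) → units_sold=315.

store,weekday,units_sold
ST010,Sun,315
ST010,Wed,313
ST010,Thu,770
ST010,Mon,775
ST011,Sun,657
ST011,Wed,749
ST011,Thu,763
ST011,Mon,119
ST012,Sun,913
ST012,Wed,305
ST012,Thu,381
ST012,Mon,455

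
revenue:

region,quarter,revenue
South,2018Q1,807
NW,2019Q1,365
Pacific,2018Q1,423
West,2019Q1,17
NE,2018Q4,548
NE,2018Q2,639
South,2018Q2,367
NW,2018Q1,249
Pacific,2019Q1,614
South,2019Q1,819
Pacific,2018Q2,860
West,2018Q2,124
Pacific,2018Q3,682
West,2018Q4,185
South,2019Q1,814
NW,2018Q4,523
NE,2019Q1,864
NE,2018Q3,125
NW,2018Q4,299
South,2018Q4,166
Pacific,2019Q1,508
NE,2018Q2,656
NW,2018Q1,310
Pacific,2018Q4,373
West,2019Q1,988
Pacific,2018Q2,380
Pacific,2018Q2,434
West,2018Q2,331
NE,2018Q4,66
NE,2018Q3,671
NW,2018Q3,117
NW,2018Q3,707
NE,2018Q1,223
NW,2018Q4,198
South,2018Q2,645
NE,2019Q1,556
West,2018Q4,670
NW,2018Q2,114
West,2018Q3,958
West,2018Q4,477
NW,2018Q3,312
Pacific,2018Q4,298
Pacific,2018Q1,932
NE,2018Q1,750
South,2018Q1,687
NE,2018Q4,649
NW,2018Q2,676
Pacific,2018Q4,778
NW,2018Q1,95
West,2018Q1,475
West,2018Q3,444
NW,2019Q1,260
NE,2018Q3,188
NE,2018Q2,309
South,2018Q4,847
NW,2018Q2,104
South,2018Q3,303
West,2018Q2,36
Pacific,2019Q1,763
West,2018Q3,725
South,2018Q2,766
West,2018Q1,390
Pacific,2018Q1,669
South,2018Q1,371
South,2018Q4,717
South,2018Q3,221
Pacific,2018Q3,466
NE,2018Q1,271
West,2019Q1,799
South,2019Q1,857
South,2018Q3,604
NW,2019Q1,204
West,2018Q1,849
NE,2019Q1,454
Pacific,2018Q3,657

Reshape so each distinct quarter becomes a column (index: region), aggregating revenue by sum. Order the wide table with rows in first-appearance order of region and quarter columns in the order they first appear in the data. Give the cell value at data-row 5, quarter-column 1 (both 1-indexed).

1244

With rows in first-appearance order of region, row 5 is region=NE. quarter columns in first-appearance order: 2018Q1, 2019Q1, 2018Q4, 2018Q2, 2018Q3; column 1 is 2018Q1.
Long rows with region=NE, quarter=2018Q1: 223 + 750 + 271 = 1244.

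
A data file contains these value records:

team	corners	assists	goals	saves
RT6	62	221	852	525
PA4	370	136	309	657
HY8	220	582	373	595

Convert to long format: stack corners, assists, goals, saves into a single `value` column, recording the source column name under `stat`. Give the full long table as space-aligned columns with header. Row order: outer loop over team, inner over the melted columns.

team  stat     value
RT6   corners  62   
RT6   assists  221  
RT6   goals    852  
RT6   saves    525  
PA4   corners  370  
PA4   assists  136  
PA4   goals    309  
PA4   saves    657  
HY8   corners  220  
HY8   assists  582  
HY8   goals    373  
HY8   saves    595  

Each (team, column) pair becomes one row: 3 × 4 = 12 rows.
For example, (RT6, corners) → value=62.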